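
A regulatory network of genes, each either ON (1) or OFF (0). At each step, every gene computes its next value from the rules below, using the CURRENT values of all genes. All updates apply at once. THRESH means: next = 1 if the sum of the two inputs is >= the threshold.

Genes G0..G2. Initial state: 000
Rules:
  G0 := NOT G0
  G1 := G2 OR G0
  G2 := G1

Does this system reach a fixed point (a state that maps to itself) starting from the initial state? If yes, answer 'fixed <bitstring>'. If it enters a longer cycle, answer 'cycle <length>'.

Answer: cycle 2

Derivation:
Step 0: 000
Step 1: G0=NOT G0=NOT 0=1 G1=G2|G0=0|0=0 G2=G1=0 -> 100
Step 2: G0=NOT G0=NOT 1=0 G1=G2|G0=0|1=1 G2=G1=0 -> 010
Step 3: G0=NOT G0=NOT 0=1 G1=G2|G0=0|0=0 G2=G1=1 -> 101
Step 4: G0=NOT G0=NOT 1=0 G1=G2|G0=1|1=1 G2=G1=0 -> 010
Cycle of length 2 starting at step 2 -> no fixed point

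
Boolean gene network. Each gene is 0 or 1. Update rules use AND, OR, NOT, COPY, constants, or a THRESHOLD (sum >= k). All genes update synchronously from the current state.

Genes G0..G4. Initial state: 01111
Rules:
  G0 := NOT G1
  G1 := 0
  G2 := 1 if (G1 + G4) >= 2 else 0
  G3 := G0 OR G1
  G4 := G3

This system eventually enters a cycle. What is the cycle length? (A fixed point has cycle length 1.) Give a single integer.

Step 0: 01111
Step 1: G0=NOT G1=NOT 1=0 G1=0(const) G2=(1+1>=2)=1 G3=G0|G1=0|1=1 G4=G3=1 -> 00111
Step 2: G0=NOT G1=NOT 0=1 G1=0(const) G2=(0+1>=2)=0 G3=G0|G1=0|0=0 G4=G3=1 -> 10001
Step 3: G0=NOT G1=NOT 0=1 G1=0(const) G2=(0+1>=2)=0 G3=G0|G1=1|0=1 G4=G3=0 -> 10010
Step 4: G0=NOT G1=NOT 0=1 G1=0(const) G2=(0+0>=2)=0 G3=G0|G1=1|0=1 G4=G3=1 -> 10011
Step 5: G0=NOT G1=NOT 0=1 G1=0(const) G2=(0+1>=2)=0 G3=G0|G1=1|0=1 G4=G3=1 -> 10011
State from step 5 equals state from step 4 -> cycle length 1

Answer: 1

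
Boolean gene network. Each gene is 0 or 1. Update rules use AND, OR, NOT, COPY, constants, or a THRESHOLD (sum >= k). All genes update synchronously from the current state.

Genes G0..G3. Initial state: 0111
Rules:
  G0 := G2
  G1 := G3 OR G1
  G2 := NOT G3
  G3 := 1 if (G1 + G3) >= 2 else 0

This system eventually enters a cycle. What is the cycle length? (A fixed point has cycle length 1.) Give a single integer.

Step 0: 0111
Step 1: G0=G2=1 G1=G3|G1=1|1=1 G2=NOT G3=NOT 1=0 G3=(1+1>=2)=1 -> 1101
Step 2: G0=G2=0 G1=G3|G1=1|1=1 G2=NOT G3=NOT 1=0 G3=(1+1>=2)=1 -> 0101
Step 3: G0=G2=0 G1=G3|G1=1|1=1 G2=NOT G3=NOT 1=0 G3=(1+1>=2)=1 -> 0101
State from step 3 equals state from step 2 -> cycle length 1

Answer: 1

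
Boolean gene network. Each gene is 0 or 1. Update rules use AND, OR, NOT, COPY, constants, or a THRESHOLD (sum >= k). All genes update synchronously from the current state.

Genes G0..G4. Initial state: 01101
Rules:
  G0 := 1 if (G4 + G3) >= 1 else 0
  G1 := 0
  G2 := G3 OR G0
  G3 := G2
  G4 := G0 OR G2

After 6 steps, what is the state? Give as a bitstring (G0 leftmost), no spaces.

Step 1: G0=(1+0>=1)=1 G1=0(const) G2=G3|G0=0|0=0 G3=G2=1 G4=G0|G2=0|1=1 -> 10011
Step 2: G0=(1+1>=1)=1 G1=0(const) G2=G3|G0=1|1=1 G3=G2=0 G4=G0|G2=1|0=1 -> 10101
Step 3: G0=(1+0>=1)=1 G1=0(const) G2=G3|G0=0|1=1 G3=G2=1 G4=G0|G2=1|1=1 -> 10111
Step 4: G0=(1+1>=1)=1 G1=0(const) G2=G3|G0=1|1=1 G3=G2=1 G4=G0|G2=1|1=1 -> 10111
Step 5: G0=(1+1>=1)=1 G1=0(const) G2=G3|G0=1|1=1 G3=G2=1 G4=G0|G2=1|1=1 -> 10111
Step 6: G0=(1+1>=1)=1 G1=0(const) G2=G3|G0=1|1=1 G3=G2=1 G4=G0|G2=1|1=1 -> 10111

10111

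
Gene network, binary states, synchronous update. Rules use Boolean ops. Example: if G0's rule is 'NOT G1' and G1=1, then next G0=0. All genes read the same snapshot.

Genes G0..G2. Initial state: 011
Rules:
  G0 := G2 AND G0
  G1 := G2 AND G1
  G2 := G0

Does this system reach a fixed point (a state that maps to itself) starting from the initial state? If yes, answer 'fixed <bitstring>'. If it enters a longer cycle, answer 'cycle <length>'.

Step 0: 011
Step 1: G0=G2&G0=1&0=0 G1=G2&G1=1&1=1 G2=G0=0 -> 010
Step 2: G0=G2&G0=0&0=0 G1=G2&G1=0&1=0 G2=G0=0 -> 000
Step 3: G0=G2&G0=0&0=0 G1=G2&G1=0&0=0 G2=G0=0 -> 000
Fixed point reached at step 2: 000

Answer: fixed 000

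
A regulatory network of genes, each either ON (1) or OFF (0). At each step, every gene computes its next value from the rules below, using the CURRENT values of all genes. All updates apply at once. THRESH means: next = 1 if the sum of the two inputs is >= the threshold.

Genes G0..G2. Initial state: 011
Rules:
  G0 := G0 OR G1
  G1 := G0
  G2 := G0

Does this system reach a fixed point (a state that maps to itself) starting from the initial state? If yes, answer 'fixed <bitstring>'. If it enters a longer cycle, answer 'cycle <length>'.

Step 0: 011
Step 1: G0=G0|G1=0|1=1 G1=G0=0 G2=G0=0 -> 100
Step 2: G0=G0|G1=1|0=1 G1=G0=1 G2=G0=1 -> 111
Step 3: G0=G0|G1=1|1=1 G1=G0=1 G2=G0=1 -> 111
Fixed point reached at step 2: 111

Answer: fixed 111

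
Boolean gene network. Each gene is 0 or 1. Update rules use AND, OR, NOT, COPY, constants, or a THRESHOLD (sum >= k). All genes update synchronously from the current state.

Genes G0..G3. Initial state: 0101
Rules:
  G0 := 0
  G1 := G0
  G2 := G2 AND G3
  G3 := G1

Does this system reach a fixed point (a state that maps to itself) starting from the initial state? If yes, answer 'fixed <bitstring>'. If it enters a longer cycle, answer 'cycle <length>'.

Answer: fixed 0000

Derivation:
Step 0: 0101
Step 1: G0=0(const) G1=G0=0 G2=G2&G3=0&1=0 G3=G1=1 -> 0001
Step 2: G0=0(const) G1=G0=0 G2=G2&G3=0&1=0 G3=G1=0 -> 0000
Step 3: G0=0(const) G1=G0=0 G2=G2&G3=0&0=0 G3=G1=0 -> 0000
Fixed point reached at step 2: 0000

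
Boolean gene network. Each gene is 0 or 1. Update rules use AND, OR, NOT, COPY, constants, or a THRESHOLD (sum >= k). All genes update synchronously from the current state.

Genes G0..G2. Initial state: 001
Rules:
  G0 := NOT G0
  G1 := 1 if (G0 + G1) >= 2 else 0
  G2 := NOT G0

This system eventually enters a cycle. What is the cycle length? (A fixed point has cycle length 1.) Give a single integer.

Step 0: 001
Step 1: G0=NOT G0=NOT 0=1 G1=(0+0>=2)=0 G2=NOT G0=NOT 0=1 -> 101
Step 2: G0=NOT G0=NOT 1=0 G1=(1+0>=2)=0 G2=NOT G0=NOT 1=0 -> 000
Step 3: G0=NOT G0=NOT 0=1 G1=(0+0>=2)=0 G2=NOT G0=NOT 0=1 -> 101
State from step 3 equals state from step 1 -> cycle length 2

Answer: 2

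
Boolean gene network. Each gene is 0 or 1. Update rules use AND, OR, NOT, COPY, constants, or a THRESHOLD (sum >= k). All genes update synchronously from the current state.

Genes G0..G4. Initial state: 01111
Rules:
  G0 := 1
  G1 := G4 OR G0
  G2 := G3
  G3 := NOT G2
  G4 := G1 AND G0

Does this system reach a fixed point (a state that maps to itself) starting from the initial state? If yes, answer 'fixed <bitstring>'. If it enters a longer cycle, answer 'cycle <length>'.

Answer: cycle 4

Derivation:
Step 0: 01111
Step 1: G0=1(const) G1=G4|G0=1|0=1 G2=G3=1 G3=NOT G2=NOT 1=0 G4=G1&G0=1&0=0 -> 11100
Step 2: G0=1(const) G1=G4|G0=0|1=1 G2=G3=0 G3=NOT G2=NOT 1=0 G4=G1&G0=1&1=1 -> 11001
Step 3: G0=1(const) G1=G4|G0=1|1=1 G2=G3=0 G3=NOT G2=NOT 0=1 G4=G1&G0=1&1=1 -> 11011
Step 4: G0=1(const) G1=G4|G0=1|1=1 G2=G3=1 G3=NOT G2=NOT 0=1 G4=G1&G0=1&1=1 -> 11111
Step 5: G0=1(const) G1=G4|G0=1|1=1 G2=G3=1 G3=NOT G2=NOT 1=0 G4=G1&G0=1&1=1 -> 11101
Step 6: G0=1(const) G1=G4|G0=1|1=1 G2=G3=0 G3=NOT G2=NOT 1=0 G4=G1&G0=1&1=1 -> 11001
Cycle of length 4 starting at step 2 -> no fixed point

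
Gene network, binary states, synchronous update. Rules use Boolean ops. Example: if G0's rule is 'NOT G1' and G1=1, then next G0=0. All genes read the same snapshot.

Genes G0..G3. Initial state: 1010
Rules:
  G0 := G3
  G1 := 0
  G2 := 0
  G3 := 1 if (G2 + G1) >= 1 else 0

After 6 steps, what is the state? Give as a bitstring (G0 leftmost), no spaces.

Step 1: G0=G3=0 G1=0(const) G2=0(const) G3=(1+0>=1)=1 -> 0001
Step 2: G0=G3=1 G1=0(const) G2=0(const) G3=(0+0>=1)=0 -> 1000
Step 3: G0=G3=0 G1=0(const) G2=0(const) G3=(0+0>=1)=0 -> 0000
Step 4: G0=G3=0 G1=0(const) G2=0(const) G3=(0+0>=1)=0 -> 0000
Step 5: G0=G3=0 G1=0(const) G2=0(const) G3=(0+0>=1)=0 -> 0000
Step 6: G0=G3=0 G1=0(const) G2=0(const) G3=(0+0>=1)=0 -> 0000

0000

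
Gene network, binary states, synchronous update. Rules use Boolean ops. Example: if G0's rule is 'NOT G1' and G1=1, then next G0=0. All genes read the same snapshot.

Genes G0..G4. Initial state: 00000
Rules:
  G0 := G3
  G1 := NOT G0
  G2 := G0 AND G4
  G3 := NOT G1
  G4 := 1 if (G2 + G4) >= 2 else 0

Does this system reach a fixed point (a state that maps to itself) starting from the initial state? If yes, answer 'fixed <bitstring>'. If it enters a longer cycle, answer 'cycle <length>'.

Answer: cycle 3

Derivation:
Step 0: 00000
Step 1: G0=G3=0 G1=NOT G0=NOT 0=1 G2=G0&G4=0&0=0 G3=NOT G1=NOT 0=1 G4=(0+0>=2)=0 -> 01010
Step 2: G0=G3=1 G1=NOT G0=NOT 0=1 G2=G0&G4=0&0=0 G3=NOT G1=NOT 1=0 G4=(0+0>=2)=0 -> 11000
Step 3: G0=G3=0 G1=NOT G0=NOT 1=0 G2=G0&G4=1&0=0 G3=NOT G1=NOT 1=0 G4=(0+0>=2)=0 -> 00000
Cycle of length 3 starting at step 0 -> no fixed point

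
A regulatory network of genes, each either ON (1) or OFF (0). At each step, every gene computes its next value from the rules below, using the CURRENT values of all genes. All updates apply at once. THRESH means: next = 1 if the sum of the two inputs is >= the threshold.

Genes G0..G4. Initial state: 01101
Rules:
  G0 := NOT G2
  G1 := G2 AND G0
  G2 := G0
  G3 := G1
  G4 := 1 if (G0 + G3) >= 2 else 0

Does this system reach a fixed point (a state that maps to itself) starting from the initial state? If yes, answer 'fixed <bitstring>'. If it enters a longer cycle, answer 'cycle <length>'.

Step 0: 01101
Step 1: G0=NOT G2=NOT 1=0 G1=G2&G0=1&0=0 G2=G0=0 G3=G1=1 G4=(0+0>=2)=0 -> 00010
Step 2: G0=NOT G2=NOT 0=1 G1=G2&G0=0&0=0 G2=G0=0 G3=G1=0 G4=(0+1>=2)=0 -> 10000
Step 3: G0=NOT G2=NOT 0=1 G1=G2&G0=0&1=0 G2=G0=1 G3=G1=0 G4=(1+0>=2)=0 -> 10100
Step 4: G0=NOT G2=NOT 1=0 G1=G2&G0=1&1=1 G2=G0=1 G3=G1=0 G4=(1+0>=2)=0 -> 01100
Step 5: G0=NOT G2=NOT 1=0 G1=G2&G0=1&0=0 G2=G0=0 G3=G1=1 G4=(0+0>=2)=0 -> 00010
Cycle of length 4 starting at step 1 -> no fixed point

Answer: cycle 4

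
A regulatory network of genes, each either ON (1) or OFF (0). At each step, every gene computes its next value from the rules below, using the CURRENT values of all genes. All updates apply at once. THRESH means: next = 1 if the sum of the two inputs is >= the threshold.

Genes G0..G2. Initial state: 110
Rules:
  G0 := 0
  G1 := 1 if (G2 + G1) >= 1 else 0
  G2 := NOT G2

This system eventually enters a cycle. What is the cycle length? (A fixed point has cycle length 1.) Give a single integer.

Step 0: 110
Step 1: G0=0(const) G1=(0+1>=1)=1 G2=NOT G2=NOT 0=1 -> 011
Step 2: G0=0(const) G1=(1+1>=1)=1 G2=NOT G2=NOT 1=0 -> 010
Step 3: G0=0(const) G1=(0+1>=1)=1 G2=NOT G2=NOT 0=1 -> 011
State from step 3 equals state from step 1 -> cycle length 2

Answer: 2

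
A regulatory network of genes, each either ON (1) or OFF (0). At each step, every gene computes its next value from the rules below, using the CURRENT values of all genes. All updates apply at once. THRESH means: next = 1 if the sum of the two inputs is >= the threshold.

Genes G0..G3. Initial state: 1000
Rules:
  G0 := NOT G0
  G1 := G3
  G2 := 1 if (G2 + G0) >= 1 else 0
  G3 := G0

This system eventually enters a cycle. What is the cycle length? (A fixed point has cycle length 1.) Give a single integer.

Answer: 2

Derivation:
Step 0: 1000
Step 1: G0=NOT G0=NOT 1=0 G1=G3=0 G2=(0+1>=1)=1 G3=G0=1 -> 0011
Step 2: G0=NOT G0=NOT 0=1 G1=G3=1 G2=(1+0>=1)=1 G3=G0=0 -> 1110
Step 3: G0=NOT G0=NOT 1=0 G1=G3=0 G2=(1+1>=1)=1 G3=G0=1 -> 0011
State from step 3 equals state from step 1 -> cycle length 2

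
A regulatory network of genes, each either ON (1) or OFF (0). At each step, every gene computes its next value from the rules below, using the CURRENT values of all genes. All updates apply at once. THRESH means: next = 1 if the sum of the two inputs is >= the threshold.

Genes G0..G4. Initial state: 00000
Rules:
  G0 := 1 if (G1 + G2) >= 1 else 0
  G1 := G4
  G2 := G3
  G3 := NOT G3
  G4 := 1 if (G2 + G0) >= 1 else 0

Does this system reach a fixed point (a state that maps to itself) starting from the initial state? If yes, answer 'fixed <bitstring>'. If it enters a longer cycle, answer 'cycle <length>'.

Step 0: 00000
Step 1: G0=(0+0>=1)=0 G1=G4=0 G2=G3=0 G3=NOT G3=NOT 0=1 G4=(0+0>=1)=0 -> 00010
Step 2: G0=(0+0>=1)=0 G1=G4=0 G2=G3=1 G3=NOT G3=NOT 1=0 G4=(0+0>=1)=0 -> 00100
Step 3: G0=(0+1>=1)=1 G1=G4=0 G2=G3=0 G3=NOT G3=NOT 0=1 G4=(1+0>=1)=1 -> 10011
Step 4: G0=(0+0>=1)=0 G1=G4=1 G2=G3=1 G3=NOT G3=NOT 1=0 G4=(0+1>=1)=1 -> 01101
Step 5: G0=(1+1>=1)=1 G1=G4=1 G2=G3=0 G3=NOT G3=NOT 0=1 G4=(1+0>=1)=1 -> 11011
Step 6: G0=(1+0>=1)=1 G1=G4=1 G2=G3=1 G3=NOT G3=NOT 1=0 G4=(0+1>=1)=1 -> 11101
Step 7: G0=(1+1>=1)=1 G1=G4=1 G2=G3=0 G3=NOT G3=NOT 0=1 G4=(1+1>=1)=1 -> 11011
Cycle of length 2 starting at step 5 -> no fixed point

Answer: cycle 2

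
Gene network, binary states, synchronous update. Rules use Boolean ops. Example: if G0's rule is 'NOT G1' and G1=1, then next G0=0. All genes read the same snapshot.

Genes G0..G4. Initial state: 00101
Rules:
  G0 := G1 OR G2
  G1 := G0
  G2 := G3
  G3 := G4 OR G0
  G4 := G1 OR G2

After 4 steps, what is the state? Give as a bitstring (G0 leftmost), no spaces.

Step 1: G0=G1|G2=0|1=1 G1=G0=0 G2=G3=0 G3=G4|G0=1|0=1 G4=G1|G2=0|1=1 -> 10011
Step 2: G0=G1|G2=0|0=0 G1=G0=1 G2=G3=1 G3=G4|G0=1|1=1 G4=G1|G2=0|0=0 -> 01110
Step 3: G0=G1|G2=1|1=1 G1=G0=0 G2=G3=1 G3=G4|G0=0|0=0 G4=G1|G2=1|1=1 -> 10101
Step 4: G0=G1|G2=0|1=1 G1=G0=1 G2=G3=0 G3=G4|G0=1|1=1 G4=G1|G2=0|1=1 -> 11011

11011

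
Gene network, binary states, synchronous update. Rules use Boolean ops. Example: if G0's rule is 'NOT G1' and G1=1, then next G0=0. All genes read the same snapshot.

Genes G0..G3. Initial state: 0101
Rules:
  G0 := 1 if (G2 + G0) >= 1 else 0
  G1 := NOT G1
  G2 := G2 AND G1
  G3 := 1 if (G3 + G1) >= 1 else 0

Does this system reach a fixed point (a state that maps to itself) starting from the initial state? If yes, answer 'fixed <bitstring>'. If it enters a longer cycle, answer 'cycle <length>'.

Step 0: 0101
Step 1: G0=(0+0>=1)=0 G1=NOT G1=NOT 1=0 G2=G2&G1=0&1=0 G3=(1+1>=1)=1 -> 0001
Step 2: G0=(0+0>=1)=0 G1=NOT G1=NOT 0=1 G2=G2&G1=0&0=0 G3=(1+0>=1)=1 -> 0101
Cycle of length 2 starting at step 0 -> no fixed point

Answer: cycle 2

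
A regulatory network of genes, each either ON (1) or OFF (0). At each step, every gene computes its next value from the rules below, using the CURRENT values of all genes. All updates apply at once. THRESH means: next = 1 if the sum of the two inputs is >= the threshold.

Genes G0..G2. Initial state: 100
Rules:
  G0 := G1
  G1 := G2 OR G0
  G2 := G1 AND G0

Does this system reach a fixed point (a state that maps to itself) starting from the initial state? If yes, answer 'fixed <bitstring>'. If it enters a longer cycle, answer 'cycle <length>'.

Answer: cycle 2

Derivation:
Step 0: 100
Step 1: G0=G1=0 G1=G2|G0=0|1=1 G2=G1&G0=0&1=0 -> 010
Step 2: G0=G1=1 G1=G2|G0=0|0=0 G2=G1&G0=1&0=0 -> 100
Cycle of length 2 starting at step 0 -> no fixed point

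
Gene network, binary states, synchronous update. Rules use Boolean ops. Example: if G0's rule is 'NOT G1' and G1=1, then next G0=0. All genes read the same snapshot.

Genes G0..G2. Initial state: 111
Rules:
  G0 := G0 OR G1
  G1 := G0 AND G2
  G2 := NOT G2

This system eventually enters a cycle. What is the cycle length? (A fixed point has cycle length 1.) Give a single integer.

Step 0: 111
Step 1: G0=G0|G1=1|1=1 G1=G0&G2=1&1=1 G2=NOT G2=NOT 1=0 -> 110
Step 2: G0=G0|G1=1|1=1 G1=G0&G2=1&0=0 G2=NOT G2=NOT 0=1 -> 101
Step 3: G0=G0|G1=1|0=1 G1=G0&G2=1&1=1 G2=NOT G2=NOT 1=0 -> 110
State from step 3 equals state from step 1 -> cycle length 2

Answer: 2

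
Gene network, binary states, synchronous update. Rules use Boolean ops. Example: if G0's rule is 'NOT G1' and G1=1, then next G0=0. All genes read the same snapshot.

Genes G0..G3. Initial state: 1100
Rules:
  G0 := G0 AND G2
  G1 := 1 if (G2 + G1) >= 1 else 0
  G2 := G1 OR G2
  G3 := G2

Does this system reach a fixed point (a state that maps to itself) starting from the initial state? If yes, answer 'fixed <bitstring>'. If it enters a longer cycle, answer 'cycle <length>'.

Answer: fixed 0111

Derivation:
Step 0: 1100
Step 1: G0=G0&G2=1&0=0 G1=(0+1>=1)=1 G2=G1|G2=1|0=1 G3=G2=0 -> 0110
Step 2: G0=G0&G2=0&1=0 G1=(1+1>=1)=1 G2=G1|G2=1|1=1 G3=G2=1 -> 0111
Step 3: G0=G0&G2=0&1=0 G1=(1+1>=1)=1 G2=G1|G2=1|1=1 G3=G2=1 -> 0111
Fixed point reached at step 2: 0111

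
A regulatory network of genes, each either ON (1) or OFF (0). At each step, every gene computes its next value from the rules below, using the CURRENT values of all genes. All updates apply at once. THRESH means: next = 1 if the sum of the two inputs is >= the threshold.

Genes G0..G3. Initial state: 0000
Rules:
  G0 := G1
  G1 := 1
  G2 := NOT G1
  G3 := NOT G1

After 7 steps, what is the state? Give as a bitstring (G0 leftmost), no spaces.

Step 1: G0=G1=0 G1=1(const) G2=NOT G1=NOT 0=1 G3=NOT G1=NOT 0=1 -> 0111
Step 2: G0=G1=1 G1=1(const) G2=NOT G1=NOT 1=0 G3=NOT G1=NOT 1=0 -> 1100
Step 3: G0=G1=1 G1=1(const) G2=NOT G1=NOT 1=0 G3=NOT G1=NOT 1=0 -> 1100
Step 4: G0=G1=1 G1=1(const) G2=NOT G1=NOT 1=0 G3=NOT G1=NOT 1=0 -> 1100
Step 5: G0=G1=1 G1=1(const) G2=NOT G1=NOT 1=0 G3=NOT G1=NOT 1=0 -> 1100
Step 6: G0=G1=1 G1=1(const) G2=NOT G1=NOT 1=0 G3=NOT G1=NOT 1=0 -> 1100
Step 7: G0=G1=1 G1=1(const) G2=NOT G1=NOT 1=0 G3=NOT G1=NOT 1=0 -> 1100

1100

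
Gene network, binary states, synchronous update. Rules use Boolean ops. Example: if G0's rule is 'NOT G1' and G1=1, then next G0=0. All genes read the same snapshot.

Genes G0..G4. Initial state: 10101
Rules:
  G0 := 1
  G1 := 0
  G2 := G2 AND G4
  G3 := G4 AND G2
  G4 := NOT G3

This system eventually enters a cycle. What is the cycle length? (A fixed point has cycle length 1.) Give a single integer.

Step 0: 10101
Step 1: G0=1(const) G1=0(const) G2=G2&G4=1&1=1 G3=G4&G2=1&1=1 G4=NOT G3=NOT 0=1 -> 10111
Step 2: G0=1(const) G1=0(const) G2=G2&G4=1&1=1 G3=G4&G2=1&1=1 G4=NOT G3=NOT 1=0 -> 10110
Step 3: G0=1(const) G1=0(const) G2=G2&G4=1&0=0 G3=G4&G2=0&1=0 G4=NOT G3=NOT 1=0 -> 10000
Step 4: G0=1(const) G1=0(const) G2=G2&G4=0&0=0 G3=G4&G2=0&0=0 G4=NOT G3=NOT 0=1 -> 10001
Step 5: G0=1(const) G1=0(const) G2=G2&G4=0&1=0 G3=G4&G2=1&0=0 G4=NOT G3=NOT 0=1 -> 10001
State from step 5 equals state from step 4 -> cycle length 1

Answer: 1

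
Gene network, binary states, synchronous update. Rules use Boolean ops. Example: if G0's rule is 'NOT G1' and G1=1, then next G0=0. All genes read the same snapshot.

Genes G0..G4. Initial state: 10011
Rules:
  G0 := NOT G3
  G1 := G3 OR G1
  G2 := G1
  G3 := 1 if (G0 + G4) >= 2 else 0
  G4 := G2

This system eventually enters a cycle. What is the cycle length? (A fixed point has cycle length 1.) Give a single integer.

Answer: 4

Derivation:
Step 0: 10011
Step 1: G0=NOT G3=NOT 1=0 G1=G3|G1=1|0=1 G2=G1=0 G3=(1+1>=2)=1 G4=G2=0 -> 01010
Step 2: G0=NOT G3=NOT 1=0 G1=G3|G1=1|1=1 G2=G1=1 G3=(0+0>=2)=0 G4=G2=0 -> 01100
Step 3: G0=NOT G3=NOT 0=1 G1=G3|G1=0|1=1 G2=G1=1 G3=(0+0>=2)=0 G4=G2=1 -> 11101
Step 4: G0=NOT G3=NOT 0=1 G1=G3|G1=0|1=1 G2=G1=1 G3=(1+1>=2)=1 G4=G2=1 -> 11111
Step 5: G0=NOT G3=NOT 1=0 G1=G3|G1=1|1=1 G2=G1=1 G3=(1+1>=2)=1 G4=G2=1 -> 01111
Step 6: G0=NOT G3=NOT 1=0 G1=G3|G1=1|1=1 G2=G1=1 G3=(0+1>=2)=0 G4=G2=1 -> 01101
Step 7: G0=NOT G3=NOT 0=1 G1=G3|G1=0|1=1 G2=G1=1 G3=(0+1>=2)=0 G4=G2=1 -> 11101
State from step 7 equals state from step 3 -> cycle length 4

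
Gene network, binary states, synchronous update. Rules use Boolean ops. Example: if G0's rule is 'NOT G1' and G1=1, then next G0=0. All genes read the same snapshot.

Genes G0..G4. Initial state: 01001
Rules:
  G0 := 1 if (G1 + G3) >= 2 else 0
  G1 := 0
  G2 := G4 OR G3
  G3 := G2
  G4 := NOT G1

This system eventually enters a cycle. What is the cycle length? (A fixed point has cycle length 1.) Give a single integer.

Answer: 1

Derivation:
Step 0: 01001
Step 1: G0=(1+0>=2)=0 G1=0(const) G2=G4|G3=1|0=1 G3=G2=0 G4=NOT G1=NOT 1=0 -> 00100
Step 2: G0=(0+0>=2)=0 G1=0(const) G2=G4|G3=0|0=0 G3=G2=1 G4=NOT G1=NOT 0=1 -> 00011
Step 3: G0=(0+1>=2)=0 G1=0(const) G2=G4|G3=1|1=1 G3=G2=0 G4=NOT G1=NOT 0=1 -> 00101
Step 4: G0=(0+0>=2)=0 G1=0(const) G2=G4|G3=1|0=1 G3=G2=1 G4=NOT G1=NOT 0=1 -> 00111
Step 5: G0=(0+1>=2)=0 G1=0(const) G2=G4|G3=1|1=1 G3=G2=1 G4=NOT G1=NOT 0=1 -> 00111
State from step 5 equals state from step 4 -> cycle length 1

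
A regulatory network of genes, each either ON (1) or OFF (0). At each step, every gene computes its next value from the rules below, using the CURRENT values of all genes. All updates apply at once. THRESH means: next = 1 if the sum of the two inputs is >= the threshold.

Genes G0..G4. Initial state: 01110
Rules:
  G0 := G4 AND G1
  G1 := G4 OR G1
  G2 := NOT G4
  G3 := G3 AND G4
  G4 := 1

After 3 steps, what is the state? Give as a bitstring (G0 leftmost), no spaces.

Step 1: G0=G4&G1=0&1=0 G1=G4|G1=0|1=1 G2=NOT G4=NOT 0=1 G3=G3&G4=1&0=0 G4=1(const) -> 01101
Step 2: G0=G4&G1=1&1=1 G1=G4|G1=1|1=1 G2=NOT G4=NOT 1=0 G3=G3&G4=0&1=0 G4=1(const) -> 11001
Step 3: G0=G4&G1=1&1=1 G1=G4|G1=1|1=1 G2=NOT G4=NOT 1=0 G3=G3&G4=0&1=0 G4=1(const) -> 11001

11001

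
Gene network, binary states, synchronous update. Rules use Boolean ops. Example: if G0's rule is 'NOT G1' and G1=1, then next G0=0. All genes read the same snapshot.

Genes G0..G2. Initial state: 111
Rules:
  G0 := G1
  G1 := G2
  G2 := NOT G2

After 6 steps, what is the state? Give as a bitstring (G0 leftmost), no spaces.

Step 1: G0=G1=1 G1=G2=1 G2=NOT G2=NOT 1=0 -> 110
Step 2: G0=G1=1 G1=G2=0 G2=NOT G2=NOT 0=1 -> 101
Step 3: G0=G1=0 G1=G2=1 G2=NOT G2=NOT 1=0 -> 010
Step 4: G0=G1=1 G1=G2=0 G2=NOT G2=NOT 0=1 -> 101
Step 5: G0=G1=0 G1=G2=1 G2=NOT G2=NOT 1=0 -> 010
Step 6: G0=G1=1 G1=G2=0 G2=NOT G2=NOT 0=1 -> 101

101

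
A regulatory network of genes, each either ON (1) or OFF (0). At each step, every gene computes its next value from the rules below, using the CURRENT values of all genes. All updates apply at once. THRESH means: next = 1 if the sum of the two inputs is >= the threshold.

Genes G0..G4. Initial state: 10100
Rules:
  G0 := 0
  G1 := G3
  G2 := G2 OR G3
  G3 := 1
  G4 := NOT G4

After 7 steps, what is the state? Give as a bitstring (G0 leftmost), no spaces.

Step 1: G0=0(const) G1=G3=0 G2=G2|G3=1|0=1 G3=1(const) G4=NOT G4=NOT 0=1 -> 00111
Step 2: G0=0(const) G1=G3=1 G2=G2|G3=1|1=1 G3=1(const) G4=NOT G4=NOT 1=0 -> 01110
Step 3: G0=0(const) G1=G3=1 G2=G2|G3=1|1=1 G3=1(const) G4=NOT G4=NOT 0=1 -> 01111
Step 4: G0=0(const) G1=G3=1 G2=G2|G3=1|1=1 G3=1(const) G4=NOT G4=NOT 1=0 -> 01110
Step 5: G0=0(const) G1=G3=1 G2=G2|G3=1|1=1 G3=1(const) G4=NOT G4=NOT 0=1 -> 01111
Step 6: G0=0(const) G1=G3=1 G2=G2|G3=1|1=1 G3=1(const) G4=NOT G4=NOT 1=0 -> 01110
Step 7: G0=0(const) G1=G3=1 G2=G2|G3=1|1=1 G3=1(const) G4=NOT G4=NOT 0=1 -> 01111

01111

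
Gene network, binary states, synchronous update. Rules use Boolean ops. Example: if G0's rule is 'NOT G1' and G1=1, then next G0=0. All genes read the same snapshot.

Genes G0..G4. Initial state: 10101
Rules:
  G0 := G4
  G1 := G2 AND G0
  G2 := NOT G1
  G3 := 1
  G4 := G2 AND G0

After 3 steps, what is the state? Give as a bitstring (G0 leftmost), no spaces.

Step 1: G0=G4=1 G1=G2&G0=1&1=1 G2=NOT G1=NOT 0=1 G3=1(const) G4=G2&G0=1&1=1 -> 11111
Step 2: G0=G4=1 G1=G2&G0=1&1=1 G2=NOT G1=NOT 1=0 G3=1(const) G4=G2&G0=1&1=1 -> 11011
Step 3: G0=G4=1 G1=G2&G0=0&1=0 G2=NOT G1=NOT 1=0 G3=1(const) G4=G2&G0=0&1=0 -> 10010

10010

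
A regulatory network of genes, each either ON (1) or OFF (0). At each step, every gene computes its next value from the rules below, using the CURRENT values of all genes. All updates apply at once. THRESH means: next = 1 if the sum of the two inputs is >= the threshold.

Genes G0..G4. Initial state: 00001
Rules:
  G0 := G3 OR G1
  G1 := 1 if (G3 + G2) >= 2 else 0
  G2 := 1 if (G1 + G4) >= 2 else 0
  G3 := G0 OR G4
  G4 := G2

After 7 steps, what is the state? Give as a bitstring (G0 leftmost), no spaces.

Step 1: G0=G3|G1=0|0=0 G1=(0+0>=2)=0 G2=(0+1>=2)=0 G3=G0|G4=0|1=1 G4=G2=0 -> 00010
Step 2: G0=G3|G1=1|0=1 G1=(1+0>=2)=0 G2=(0+0>=2)=0 G3=G0|G4=0|0=0 G4=G2=0 -> 10000
Step 3: G0=G3|G1=0|0=0 G1=(0+0>=2)=0 G2=(0+0>=2)=0 G3=G0|G4=1|0=1 G4=G2=0 -> 00010
Step 4: G0=G3|G1=1|0=1 G1=(1+0>=2)=0 G2=(0+0>=2)=0 G3=G0|G4=0|0=0 G4=G2=0 -> 10000
Step 5: G0=G3|G1=0|0=0 G1=(0+0>=2)=0 G2=(0+0>=2)=0 G3=G0|G4=1|0=1 G4=G2=0 -> 00010
Step 6: G0=G3|G1=1|0=1 G1=(1+0>=2)=0 G2=(0+0>=2)=0 G3=G0|G4=0|0=0 G4=G2=0 -> 10000
Step 7: G0=G3|G1=0|0=0 G1=(0+0>=2)=0 G2=(0+0>=2)=0 G3=G0|G4=1|0=1 G4=G2=0 -> 00010

00010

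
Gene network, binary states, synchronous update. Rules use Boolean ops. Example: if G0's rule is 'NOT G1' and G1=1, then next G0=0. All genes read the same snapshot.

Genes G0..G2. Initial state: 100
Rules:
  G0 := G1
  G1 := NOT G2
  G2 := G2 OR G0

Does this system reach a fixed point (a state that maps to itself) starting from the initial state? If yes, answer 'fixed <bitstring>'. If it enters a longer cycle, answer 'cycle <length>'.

Step 0: 100
Step 1: G0=G1=0 G1=NOT G2=NOT 0=1 G2=G2|G0=0|1=1 -> 011
Step 2: G0=G1=1 G1=NOT G2=NOT 1=0 G2=G2|G0=1|0=1 -> 101
Step 3: G0=G1=0 G1=NOT G2=NOT 1=0 G2=G2|G0=1|1=1 -> 001
Step 4: G0=G1=0 G1=NOT G2=NOT 1=0 G2=G2|G0=1|0=1 -> 001
Fixed point reached at step 3: 001

Answer: fixed 001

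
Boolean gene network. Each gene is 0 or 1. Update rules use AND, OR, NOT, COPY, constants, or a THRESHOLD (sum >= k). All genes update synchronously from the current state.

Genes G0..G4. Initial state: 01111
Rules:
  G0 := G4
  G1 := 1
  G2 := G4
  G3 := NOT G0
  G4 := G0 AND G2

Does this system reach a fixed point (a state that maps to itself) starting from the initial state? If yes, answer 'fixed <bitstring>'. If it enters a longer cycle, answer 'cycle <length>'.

Step 0: 01111
Step 1: G0=G4=1 G1=1(const) G2=G4=1 G3=NOT G0=NOT 0=1 G4=G0&G2=0&1=0 -> 11110
Step 2: G0=G4=0 G1=1(const) G2=G4=0 G3=NOT G0=NOT 1=0 G4=G0&G2=1&1=1 -> 01001
Step 3: G0=G4=1 G1=1(const) G2=G4=1 G3=NOT G0=NOT 0=1 G4=G0&G2=0&0=0 -> 11110
Cycle of length 2 starting at step 1 -> no fixed point

Answer: cycle 2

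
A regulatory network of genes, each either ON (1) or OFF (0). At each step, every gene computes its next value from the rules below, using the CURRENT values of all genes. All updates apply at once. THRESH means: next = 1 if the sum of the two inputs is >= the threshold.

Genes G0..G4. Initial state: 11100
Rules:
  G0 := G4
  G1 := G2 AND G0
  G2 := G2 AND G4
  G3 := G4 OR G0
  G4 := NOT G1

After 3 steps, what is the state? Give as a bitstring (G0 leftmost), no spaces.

Step 1: G0=G4=0 G1=G2&G0=1&1=1 G2=G2&G4=1&0=0 G3=G4|G0=0|1=1 G4=NOT G1=NOT 1=0 -> 01010
Step 2: G0=G4=0 G1=G2&G0=0&0=0 G2=G2&G4=0&0=0 G3=G4|G0=0|0=0 G4=NOT G1=NOT 1=0 -> 00000
Step 3: G0=G4=0 G1=G2&G0=0&0=0 G2=G2&G4=0&0=0 G3=G4|G0=0|0=0 G4=NOT G1=NOT 0=1 -> 00001

00001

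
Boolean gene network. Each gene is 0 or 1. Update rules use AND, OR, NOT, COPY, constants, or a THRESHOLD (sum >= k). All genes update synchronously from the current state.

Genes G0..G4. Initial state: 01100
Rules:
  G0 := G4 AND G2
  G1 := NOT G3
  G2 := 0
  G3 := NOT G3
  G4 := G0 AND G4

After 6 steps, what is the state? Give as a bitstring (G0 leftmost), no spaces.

Step 1: G0=G4&G2=0&1=0 G1=NOT G3=NOT 0=1 G2=0(const) G3=NOT G3=NOT 0=1 G4=G0&G4=0&0=0 -> 01010
Step 2: G0=G4&G2=0&0=0 G1=NOT G3=NOT 1=0 G2=0(const) G3=NOT G3=NOT 1=0 G4=G0&G4=0&0=0 -> 00000
Step 3: G0=G4&G2=0&0=0 G1=NOT G3=NOT 0=1 G2=0(const) G3=NOT G3=NOT 0=1 G4=G0&G4=0&0=0 -> 01010
Step 4: G0=G4&G2=0&0=0 G1=NOT G3=NOT 1=0 G2=0(const) G3=NOT G3=NOT 1=0 G4=G0&G4=0&0=0 -> 00000
Step 5: G0=G4&G2=0&0=0 G1=NOT G3=NOT 0=1 G2=0(const) G3=NOT G3=NOT 0=1 G4=G0&G4=0&0=0 -> 01010
Step 6: G0=G4&G2=0&0=0 G1=NOT G3=NOT 1=0 G2=0(const) G3=NOT G3=NOT 1=0 G4=G0&G4=0&0=0 -> 00000

00000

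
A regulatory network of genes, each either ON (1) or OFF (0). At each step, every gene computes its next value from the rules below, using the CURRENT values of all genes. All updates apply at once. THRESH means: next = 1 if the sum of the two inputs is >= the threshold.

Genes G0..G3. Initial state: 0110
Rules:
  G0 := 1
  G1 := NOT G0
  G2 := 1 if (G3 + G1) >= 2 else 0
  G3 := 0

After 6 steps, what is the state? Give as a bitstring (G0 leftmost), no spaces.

Step 1: G0=1(const) G1=NOT G0=NOT 0=1 G2=(0+1>=2)=0 G3=0(const) -> 1100
Step 2: G0=1(const) G1=NOT G0=NOT 1=0 G2=(0+1>=2)=0 G3=0(const) -> 1000
Step 3: G0=1(const) G1=NOT G0=NOT 1=0 G2=(0+0>=2)=0 G3=0(const) -> 1000
Step 4: G0=1(const) G1=NOT G0=NOT 1=0 G2=(0+0>=2)=0 G3=0(const) -> 1000
Step 5: G0=1(const) G1=NOT G0=NOT 1=0 G2=(0+0>=2)=0 G3=0(const) -> 1000
Step 6: G0=1(const) G1=NOT G0=NOT 1=0 G2=(0+0>=2)=0 G3=0(const) -> 1000

1000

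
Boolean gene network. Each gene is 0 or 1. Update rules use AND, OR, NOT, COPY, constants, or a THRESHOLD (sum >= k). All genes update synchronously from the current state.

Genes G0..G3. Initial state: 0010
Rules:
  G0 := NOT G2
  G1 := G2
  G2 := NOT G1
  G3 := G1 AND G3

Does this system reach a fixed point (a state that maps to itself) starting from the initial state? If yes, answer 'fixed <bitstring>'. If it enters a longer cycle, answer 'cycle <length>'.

Answer: cycle 4

Derivation:
Step 0: 0010
Step 1: G0=NOT G2=NOT 1=0 G1=G2=1 G2=NOT G1=NOT 0=1 G3=G1&G3=0&0=0 -> 0110
Step 2: G0=NOT G2=NOT 1=0 G1=G2=1 G2=NOT G1=NOT 1=0 G3=G1&G3=1&0=0 -> 0100
Step 3: G0=NOT G2=NOT 0=1 G1=G2=0 G2=NOT G1=NOT 1=0 G3=G1&G3=1&0=0 -> 1000
Step 4: G0=NOT G2=NOT 0=1 G1=G2=0 G2=NOT G1=NOT 0=1 G3=G1&G3=0&0=0 -> 1010
Step 5: G0=NOT G2=NOT 1=0 G1=G2=1 G2=NOT G1=NOT 0=1 G3=G1&G3=0&0=0 -> 0110
Cycle of length 4 starting at step 1 -> no fixed point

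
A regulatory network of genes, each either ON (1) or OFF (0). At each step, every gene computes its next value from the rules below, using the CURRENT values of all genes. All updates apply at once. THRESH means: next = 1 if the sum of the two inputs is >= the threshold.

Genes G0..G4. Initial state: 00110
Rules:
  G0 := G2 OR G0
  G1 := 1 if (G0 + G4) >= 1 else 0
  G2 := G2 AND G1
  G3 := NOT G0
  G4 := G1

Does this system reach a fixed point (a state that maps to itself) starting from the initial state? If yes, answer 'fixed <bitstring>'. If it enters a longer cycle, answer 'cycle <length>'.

Answer: fixed 11001

Derivation:
Step 0: 00110
Step 1: G0=G2|G0=1|0=1 G1=(0+0>=1)=0 G2=G2&G1=1&0=0 G3=NOT G0=NOT 0=1 G4=G1=0 -> 10010
Step 2: G0=G2|G0=0|1=1 G1=(1+0>=1)=1 G2=G2&G1=0&0=0 G3=NOT G0=NOT 1=0 G4=G1=0 -> 11000
Step 3: G0=G2|G0=0|1=1 G1=(1+0>=1)=1 G2=G2&G1=0&1=0 G3=NOT G0=NOT 1=0 G4=G1=1 -> 11001
Step 4: G0=G2|G0=0|1=1 G1=(1+1>=1)=1 G2=G2&G1=0&1=0 G3=NOT G0=NOT 1=0 G4=G1=1 -> 11001
Fixed point reached at step 3: 11001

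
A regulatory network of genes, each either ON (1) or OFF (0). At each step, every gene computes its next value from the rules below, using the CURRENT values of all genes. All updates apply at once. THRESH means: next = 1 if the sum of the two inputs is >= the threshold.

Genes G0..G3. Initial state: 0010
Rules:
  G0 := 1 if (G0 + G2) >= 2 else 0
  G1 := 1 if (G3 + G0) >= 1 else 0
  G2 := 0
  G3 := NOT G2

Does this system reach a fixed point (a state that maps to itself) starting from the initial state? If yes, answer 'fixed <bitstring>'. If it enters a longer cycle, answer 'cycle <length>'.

Answer: fixed 0101

Derivation:
Step 0: 0010
Step 1: G0=(0+1>=2)=0 G1=(0+0>=1)=0 G2=0(const) G3=NOT G2=NOT 1=0 -> 0000
Step 2: G0=(0+0>=2)=0 G1=(0+0>=1)=0 G2=0(const) G3=NOT G2=NOT 0=1 -> 0001
Step 3: G0=(0+0>=2)=0 G1=(1+0>=1)=1 G2=0(const) G3=NOT G2=NOT 0=1 -> 0101
Step 4: G0=(0+0>=2)=0 G1=(1+0>=1)=1 G2=0(const) G3=NOT G2=NOT 0=1 -> 0101
Fixed point reached at step 3: 0101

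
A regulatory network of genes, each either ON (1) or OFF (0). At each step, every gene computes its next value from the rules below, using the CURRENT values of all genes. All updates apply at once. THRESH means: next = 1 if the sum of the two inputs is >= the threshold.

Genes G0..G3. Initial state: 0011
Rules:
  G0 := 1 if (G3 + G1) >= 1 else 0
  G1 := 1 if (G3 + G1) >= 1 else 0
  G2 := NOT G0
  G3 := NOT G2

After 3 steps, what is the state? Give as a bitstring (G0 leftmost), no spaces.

Step 1: G0=(1+0>=1)=1 G1=(1+0>=1)=1 G2=NOT G0=NOT 0=1 G3=NOT G2=NOT 1=0 -> 1110
Step 2: G0=(0+1>=1)=1 G1=(0+1>=1)=1 G2=NOT G0=NOT 1=0 G3=NOT G2=NOT 1=0 -> 1100
Step 3: G0=(0+1>=1)=1 G1=(0+1>=1)=1 G2=NOT G0=NOT 1=0 G3=NOT G2=NOT 0=1 -> 1101

1101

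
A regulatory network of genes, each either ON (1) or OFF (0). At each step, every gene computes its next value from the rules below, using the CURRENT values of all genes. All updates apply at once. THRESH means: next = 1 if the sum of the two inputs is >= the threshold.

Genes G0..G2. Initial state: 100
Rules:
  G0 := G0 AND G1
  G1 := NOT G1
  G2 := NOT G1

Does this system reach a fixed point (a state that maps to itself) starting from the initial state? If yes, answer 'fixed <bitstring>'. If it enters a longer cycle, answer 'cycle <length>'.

Answer: cycle 2

Derivation:
Step 0: 100
Step 1: G0=G0&G1=1&0=0 G1=NOT G1=NOT 0=1 G2=NOT G1=NOT 0=1 -> 011
Step 2: G0=G0&G1=0&1=0 G1=NOT G1=NOT 1=0 G2=NOT G1=NOT 1=0 -> 000
Step 3: G0=G0&G1=0&0=0 G1=NOT G1=NOT 0=1 G2=NOT G1=NOT 0=1 -> 011
Cycle of length 2 starting at step 1 -> no fixed point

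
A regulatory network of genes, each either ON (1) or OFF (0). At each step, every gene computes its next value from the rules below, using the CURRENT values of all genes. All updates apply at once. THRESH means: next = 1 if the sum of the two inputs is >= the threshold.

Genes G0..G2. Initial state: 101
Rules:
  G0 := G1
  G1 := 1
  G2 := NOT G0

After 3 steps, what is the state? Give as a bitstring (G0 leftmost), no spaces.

Step 1: G0=G1=0 G1=1(const) G2=NOT G0=NOT 1=0 -> 010
Step 2: G0=G1=1 G1=1(const) G2=NOT G0=NOT 0=1 -> 111
Step 3: G0=G1=1 G1=1(const) G2=NOT G0=NOT 1=0 -> 110

110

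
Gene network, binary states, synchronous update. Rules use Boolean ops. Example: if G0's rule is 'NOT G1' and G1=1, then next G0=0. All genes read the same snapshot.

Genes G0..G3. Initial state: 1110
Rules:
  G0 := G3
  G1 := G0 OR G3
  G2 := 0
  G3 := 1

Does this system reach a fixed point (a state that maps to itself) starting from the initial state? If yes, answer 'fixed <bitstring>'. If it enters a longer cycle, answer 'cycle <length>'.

Answer: fixed 1101

Derivation:
Step 0: 1110
Step 1: G0=G3=0 G1=G0|G3=1|0=1 G2=0(const) G3=1(const) -> 0101
Step 2: G0=G3=1 G1=G0|G3=0|1=1 G2=0(const) G3=1(const) -> 1101
Step 3: G0=G3=1 G1=G0|G3=1|1=1 G2=0(const) G3=1(const) -> 1101
Fixed point reached at step 2: 1101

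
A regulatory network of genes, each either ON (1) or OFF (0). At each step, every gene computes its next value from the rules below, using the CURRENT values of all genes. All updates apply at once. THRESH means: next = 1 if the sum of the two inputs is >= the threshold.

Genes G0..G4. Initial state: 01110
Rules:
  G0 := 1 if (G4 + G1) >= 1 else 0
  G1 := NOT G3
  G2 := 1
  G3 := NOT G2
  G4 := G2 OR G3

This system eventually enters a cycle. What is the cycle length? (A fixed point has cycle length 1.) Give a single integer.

Step 0: 01110
Step 1: G0=(0+1>=1)=1 G1=NOT G3=NOT 1=0 G2=1(const) G3=NOT G2=NOT 1=0 G4=G2|G3=1|1=1 -> 10101
Step 2: G0=(1+0>=1)=1 G1=NOT G3=NOT 0=1 G2=1(const) G3=NOT G2=NOT 1=0 G4=G2|G3=1|0=1 -> 11101
Step 3: G0=(1+1>=1)=1 G1=NOT G3=NOT 0=1 G2=1(const) G3=NOT G2=NOT 1=0 G4=G2|G3=1|0=1 -> 11101
State from step 3 equals state from step 2 -> cycle length 1

Answer: 1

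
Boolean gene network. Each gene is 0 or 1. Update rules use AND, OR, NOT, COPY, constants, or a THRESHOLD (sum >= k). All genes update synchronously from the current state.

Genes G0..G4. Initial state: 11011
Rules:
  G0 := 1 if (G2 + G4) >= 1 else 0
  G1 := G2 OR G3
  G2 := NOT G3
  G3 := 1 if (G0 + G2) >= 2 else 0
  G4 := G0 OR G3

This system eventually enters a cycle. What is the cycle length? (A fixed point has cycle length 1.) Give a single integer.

Answer: 4

Derivation:
Step 0: 11011
Step 1: G0=(0+1>=1)=1 G1=G2|G3=0|1=1 G2=NOT G3=NOT 1=0 G3=(1+0>=2)=0 G4=G0|G3=1|1=1 -> 11001
Step 2: G0=(0+1>=1)=1 G1=G2|G3=0|0=0 G2=NOT G3=NOT 0=1 G3=(1+0>=2)=0 G4=G0|G3=1|0=1 -> 10101
Step 3: G0=(1+1>=1)=1 G1=G2|G3=1|0=1 G2=NOT G3=NOT 0=1 G3=(1+1>=2)=1 G4=G0|G3=1|0=1 -> 11111
Step 4: G0=(1+1>=1)=1 G1=G2|G3=1|1=1 G2=NOT G3=NOT 1=0 G3=(1+1>=2)=1 G4=G0|G3=1|1=1 -> 11011
State from step 4 equals state from step 0 -> cycle length 4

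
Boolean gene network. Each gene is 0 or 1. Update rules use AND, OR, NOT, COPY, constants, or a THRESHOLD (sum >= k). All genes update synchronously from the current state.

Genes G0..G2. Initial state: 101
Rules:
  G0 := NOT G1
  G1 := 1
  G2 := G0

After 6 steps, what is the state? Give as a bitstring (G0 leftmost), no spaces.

Step 1: G0=NOT G1=NOT 0=1 G1=1(const) G2=G0=1 -> 111
Step 2: G0=NOT G1=NOT 1=0 G1=1(const) G2=G0=1 -> 011
Step 3: G0=NOT G1=NOT 1=0 G1=1(const) G2=G0=0 -> 010
Step 4: G0=NOT G1=NOT 1=0 G1=1(const) G2=G0=0 -> 010
Step 5: G0=NOT G1=NOT 1=0 G1=1(const) G2=G0=0 -> 010
Step 6: G0=NOT G1=NOT 1=0 G1=1(const) G2=G0=0 -> 010

010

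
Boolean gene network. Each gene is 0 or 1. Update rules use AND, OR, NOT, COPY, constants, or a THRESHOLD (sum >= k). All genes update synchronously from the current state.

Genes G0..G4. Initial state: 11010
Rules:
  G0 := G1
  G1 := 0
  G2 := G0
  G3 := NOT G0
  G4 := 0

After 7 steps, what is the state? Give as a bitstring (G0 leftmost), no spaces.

Step 1: G0=G1=1 G1=0(const) G2=G0=1 G3=NOT G0=NOT 1=0 G4=0(const) -> 10100
Step 2: G0=G1=0 G1=0(const) G2=G0=1 G3=NOT G0=NOT 1=0 G4=0(const) -> 00100
Step 3: G0=G1=0 G1=0(const) G2=G0=0 G3=NOT G0=NOT 0=1 G4=0(const) -> 00010
Step 4: G0=G1=0 G1=0(const) G2=G0=0 G3=NOT G0=NOT 0=1 G4=0(const) -> 00010
Step 5: G0=G1=0 G1=0(const) G2=G0=0 G3=NOT G0=NOT 0=1 G4=0(const) -> 00010
Step 6: G0=G1=0 G1=0(const) G2=G0=0 G3=NOT G0=NOT 0=1 G4=0(const) -> 00010
Step 7: G0=G1=0 G1=0(const) G2=G0=0 G3=NOT G0=NOT 0=1 G4=0(const) -> 00010

00010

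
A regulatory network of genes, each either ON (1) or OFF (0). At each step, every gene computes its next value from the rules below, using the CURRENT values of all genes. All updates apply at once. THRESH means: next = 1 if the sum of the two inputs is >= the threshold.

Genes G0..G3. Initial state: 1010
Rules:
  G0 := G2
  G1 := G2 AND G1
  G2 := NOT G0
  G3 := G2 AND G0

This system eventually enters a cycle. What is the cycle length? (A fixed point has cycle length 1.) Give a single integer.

Answer: 4

Derivation:
Step 0: 1010
Step 1: G0=G2=1 G1=G2&G1=1&0=0 G2=NOT G0=NOT 1=0 G3=G2&G0=1&1=1 -> 1001
Step 2: G0=G2=0 G1=G2&G1=0&0=0 G2=NOT G0=NOT 1=0 G3=G2&G0=0&1=0 -> 0000
Step 3: G0=G2=0 G1=G2&G1=0&0=0 G2=NOT G0=NOT 0=1 G3=G2&G0=0&0=0 -> 0010
Step 4: G0=G2=1 G1=G2&G1=1&0=0 G2=NOT G0=NOT 0=1 G3=G2&G0=1&0=0 -> 1010
State from step 4 equals state from step 0 -> cycle length 4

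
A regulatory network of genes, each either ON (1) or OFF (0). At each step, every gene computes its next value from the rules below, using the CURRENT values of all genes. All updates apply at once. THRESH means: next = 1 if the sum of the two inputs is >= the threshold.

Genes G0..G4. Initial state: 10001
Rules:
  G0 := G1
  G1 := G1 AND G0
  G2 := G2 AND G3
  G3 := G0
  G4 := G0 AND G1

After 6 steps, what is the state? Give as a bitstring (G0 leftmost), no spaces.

Step 1: G0=G1=0 G1=G1&G0=0&1=0 G2=G2&G3=0&0=0 G3=G0=1 G4=G0&G1=1&0=0 -> 00010
Step 2: G0=G1=0 G1=G1&G0=0&0=0 G2=G2&G3=0&1=0 G3=G0=0 G4=G0&G1=0&0=0 -> 00000
Step 3: G0=G1=0 G1=G1&G0=0&0=0 G2=G2&G3=0&0=0 G3=G0=0 G4=G0&G1=0&0=0 -> 00000
Step 4: G0=G1=0 G1=G1&G0=0&0=0 G2=G2&G3=0&0=0 G3=G0=0 G4=G0&G1=0&0=0 -> 00000
Step 5: G0=G1=0 G1=G1&G0=0&0=0 G2=G2&G3=0&0=0 G3=G0=0 G4=G0&G1=0&0=0 -> 00000
Step 6: G0=G1=0 G1=G1&G0=0&0=0 G2=G2&G3=0&0=0 G3=G0=0 G4=G0&G1=0&0=0 -> 00000

00000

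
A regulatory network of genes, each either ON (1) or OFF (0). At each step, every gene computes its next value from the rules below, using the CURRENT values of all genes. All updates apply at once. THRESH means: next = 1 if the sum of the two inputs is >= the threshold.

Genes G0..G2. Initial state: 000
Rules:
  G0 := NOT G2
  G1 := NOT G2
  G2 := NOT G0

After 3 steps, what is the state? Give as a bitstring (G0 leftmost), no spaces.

Step 1: G0=NOT G2=NOT 0=1 G1=NOT G2=NOT 0=1 G2=NOT G0=NOT 0=1 -> 111
Step 2: G0=NOT G2=NOT 1=0 G1=NOT G2=NOT 1=0 G2=NOT G0=NOT 1=0 -> 000
Step 3: G0=NOT G2=NOT 0=1 G1=NOT G2=NOT 0=1 G2=NOT G0=NOT 0=1 -> 111

111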